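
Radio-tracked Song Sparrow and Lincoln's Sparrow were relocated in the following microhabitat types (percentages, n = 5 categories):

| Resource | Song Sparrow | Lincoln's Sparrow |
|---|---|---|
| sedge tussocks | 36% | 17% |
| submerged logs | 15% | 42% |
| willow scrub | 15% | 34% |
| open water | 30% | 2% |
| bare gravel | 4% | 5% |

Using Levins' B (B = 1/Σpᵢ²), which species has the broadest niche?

Song Sparrow

Convert percentages to proportions (divide by 100).
Σp_Songᵢ² = 0.36² + 0.15² + 0.15² + 0.30² + 0.04² = 0.1296 + 0.0225 + 0.0225 + 0.0900 + 0.0016 = 0.2662
B_Song = 1 / 0.2662 = 3.7566
Σp_Lincᵢ² = 0.17² + 0.42² + 0.34² + 0.02² + 0.05² = 0.0289 + 0.1764 + 0.1156 + 0.0004 + 0.0025 = 0.3238
B_Linc = 1 / 0.3238 = 3.0883
Highest B → broadest niche (most generalist): Song Sparrow (B = 3.76).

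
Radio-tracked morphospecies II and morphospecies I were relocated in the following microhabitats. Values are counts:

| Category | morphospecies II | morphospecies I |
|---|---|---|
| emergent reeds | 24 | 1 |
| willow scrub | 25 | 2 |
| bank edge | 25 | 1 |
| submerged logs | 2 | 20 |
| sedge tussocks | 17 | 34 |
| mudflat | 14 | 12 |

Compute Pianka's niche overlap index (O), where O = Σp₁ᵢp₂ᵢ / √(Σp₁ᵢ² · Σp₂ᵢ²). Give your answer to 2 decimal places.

0.45

Proportions for morphospecies II (n=107): 24/107=0.2243, 25/107=0.2336, 25/107=0.2336, 2/107=0.0187, 17/107=0.1589, 14/107=0.1308
Proportions for morphospecies I (n=70): 1/70=0.0143, 2/70=0.0286, 1/70=0.0143, 20/70=0.2857, 34/70=0.4857, 12/70=0.1714
Σ p₁ᵢp₂ᵢ = 0.003207 + 0.006681 + 0.003340 + 0.005343 + 0.077178 + 0.022419 = 0.118168
Σp_1ᵢ² = 0.2243² + 0.2336² + 0.2336² + 0.0187² + 0.1589² + 0.1308² = 0.050310 + 0.054569 + 0.054569 + 0.000350 + 0.025249 + 0.017109 = 0.202156
Σp_2ᵢ² = 0.0143² + 0.0286² + 0.0143² + 0.2857² + 0.4857² + 0.1714² = 0.000204 + 0.000818 + 0.000204 + 0.081624 + 0.235904 + 0.029378 = 0.348132
O = 0.118168 / √(0.202156 × 0.348132) = 0.118168 / 0.2652866 = 0.4454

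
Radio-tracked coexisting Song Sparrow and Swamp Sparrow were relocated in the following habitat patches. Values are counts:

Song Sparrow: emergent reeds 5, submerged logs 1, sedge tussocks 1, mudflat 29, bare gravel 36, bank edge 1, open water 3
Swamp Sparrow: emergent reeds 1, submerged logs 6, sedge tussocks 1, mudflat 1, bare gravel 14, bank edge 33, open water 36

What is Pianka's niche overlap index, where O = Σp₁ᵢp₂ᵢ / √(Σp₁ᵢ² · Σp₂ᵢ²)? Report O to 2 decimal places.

Proportions for Song Sparrow (n=76): 5/76=0.0658, 1/76=0.0132, 1/76=0.0132, 29/76=0.3816, 36/76=0.4737, 1/76=0.0132, 3/76=0.0395
Proportions for Swamp Sparrow (n=92): 1/92=0.0109, 6/92=0.0652, 1/92=0.0109, 1/92=0.0109, 14/92=0.1522, 33/92=0.3587, 36/92=0.3913
Σ p₁ᵢp₂ᵢ = 0.000717 + 0.000861 + 0.000144 + 0.004159 + 0.072097 + 0.004735 + 0.015456 = 0.098169
Σp_1ᵢ² = 0.0658² + 0.0132² + 0.0132² + 0.3816² + 0.4737² + 0.0132² + 0.0395² = 0.004330 + 0.000174 + 0.000174 + 0.145619 + 0.224392 + 0.000174 + 0.001560 = 0.376423
Σp_2ᵢ² = 0.0109² + 0.0652² + 0.0109² + 0.0109² + 0.1522² + 0.3587² + 0.3913² = 0.000119 + 0.004251 + 0.000119 + 0.000119 + 0.023165 + 0.128666 + 0.153116 = 0.309555
O = 0.098169 / √(0.376423 × 0.309555) = 0.098169 / 0.3413556 = 0.2876

0.29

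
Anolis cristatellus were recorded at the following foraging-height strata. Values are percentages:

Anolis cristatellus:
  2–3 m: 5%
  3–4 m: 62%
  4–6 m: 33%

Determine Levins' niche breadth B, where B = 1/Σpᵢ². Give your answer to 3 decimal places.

Convert percentages to proportions (divide by 100).
Σpᵢ² = 0.05² + 0.62² + 0.33² = 0.0025 + 0.3844 + 0.1089 = 0.4958
B = 1 / 0.4958 = 2.01694

2.017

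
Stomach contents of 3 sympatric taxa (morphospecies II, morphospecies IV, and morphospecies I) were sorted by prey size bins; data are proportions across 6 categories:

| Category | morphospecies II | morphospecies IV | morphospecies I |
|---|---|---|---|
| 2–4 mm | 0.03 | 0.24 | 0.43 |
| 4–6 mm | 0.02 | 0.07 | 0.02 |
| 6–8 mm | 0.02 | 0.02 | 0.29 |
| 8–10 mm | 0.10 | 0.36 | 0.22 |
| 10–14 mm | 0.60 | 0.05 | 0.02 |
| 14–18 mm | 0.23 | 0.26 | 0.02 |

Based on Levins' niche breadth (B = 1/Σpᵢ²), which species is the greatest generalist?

morphospecies IV

Σp_IIᵢ² = 0.03² + 0.02² + 0.02² + 0.10² + 0.60² + 0.23² = 0.0009 + 0.0004 + 0.0004 + 0.0100 + 0.3600 + 0.0529 = 0.4246
B_II = 1 / 0.4246 = 2.3552
Σp_IVᵢ² = 0.24² + 0.07² + 0.02² + 0.36² + 0.05² + 0.26² = 0.0576 + 0.0049 + 0.0004 + 0.1296 + 0.0025 + 0.0676 = 0.2626
B_IV = 1 / 0.2626 = 3.8081
Σp_Iᵢ² = 0.43² + 0.02² + 0.29² + 0.22² + 0.02² + 0.02² = 0.1849 + 0.0004 + 0.0841 + 0.0484 + 0.0004 + 0.0004 = 0.3186
B_I = 1 / 0.3186 = 3.1387
Highest B → broadest niche (most generalist): morphospecies IV (B = 3.81).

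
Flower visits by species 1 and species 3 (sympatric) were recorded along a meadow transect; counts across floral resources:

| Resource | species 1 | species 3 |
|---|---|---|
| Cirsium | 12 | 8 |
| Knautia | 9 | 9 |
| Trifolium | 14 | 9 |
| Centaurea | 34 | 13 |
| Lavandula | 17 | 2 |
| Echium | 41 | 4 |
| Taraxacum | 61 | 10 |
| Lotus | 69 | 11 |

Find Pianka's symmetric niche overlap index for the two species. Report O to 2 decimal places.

0.84

Proportions for species 1 (n=257): 12/257=0.0467, 9/257=0.0350, 14/257=0.0545, 34/257=0.1323, 17/257=0.0661, 41/257=0.1595, 61/257=0.2374, 69/257=0.2685
Proportions for species 3 (n=66): 8/66=0.1212, 9/66=0.1364, 9/66=0.1364, 13/66=0.1970, 2/66=0.0303, 4/66=0.0606, 10/66=0.1515, 11/66=0.1667
Σ p₁ᵢp₂ᵢ = 0.005660 + 0.004774 + 0.007434 + 0.026063 + 0.002003 + 0.009666 + 0.035966 + 0.044759 = 0.136325
Σp_1ᵢ² = 0.0467² + 0.0350² + 0.0545² + 0.1323² + 0.0661² + 0.1595² + 0.2374² + 0.2685² = 0.002181 + 0.001225 + 0.002970 + 0.017503 + 0.004369 + 0.025440 + 0.056359 + 0.072092 = 0.182139
Σp_2ᵢ² = 0.1212² + 0.1364² + 0.1364² + 0.1970² + 0.0303² + 0.0606² + 0.1515² + 0.1667² = 0.014689 + 0.018605 + 0.018605 + 0.038809 + 0.000918 + 0.003672 + 0.022952 + 0.027789 = 0.146039
O = 0.136325 / √(0.182139 × 0.146039) = 0.136325 / 0.1630932 = 0.8359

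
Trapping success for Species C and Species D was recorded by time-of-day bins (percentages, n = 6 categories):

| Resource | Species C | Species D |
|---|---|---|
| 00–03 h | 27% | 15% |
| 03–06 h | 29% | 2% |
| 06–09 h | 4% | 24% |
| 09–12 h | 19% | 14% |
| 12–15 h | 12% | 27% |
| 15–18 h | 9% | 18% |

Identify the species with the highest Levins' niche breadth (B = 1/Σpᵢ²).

Species D

Convert percentages to proportions (divide by 100).
Σp_Cᵢ² = 0.27² + 0.29² + 0.04² + 0.19² + 0.12² + 0.09² = 0.0729 + 0.0841 + 0.0016 + 0.0361 + 0.0144 + 0.0081 = 0.2172
B_C = 1 / 0.2172 = 4.6041
Σp_Dᵢ² = 0.15² + 0.02² + 0.24² + 0.14² + 0.27² + 0.18² = 0.0225 + 0.0004 + 0.0576 + 0.0196 + 0.0729 + 0.0324 = 0.2054
B_D = 1 / 0.2054 = 4.8685
Highest B → broadest niche (most generalist): Species D (B = 4.87).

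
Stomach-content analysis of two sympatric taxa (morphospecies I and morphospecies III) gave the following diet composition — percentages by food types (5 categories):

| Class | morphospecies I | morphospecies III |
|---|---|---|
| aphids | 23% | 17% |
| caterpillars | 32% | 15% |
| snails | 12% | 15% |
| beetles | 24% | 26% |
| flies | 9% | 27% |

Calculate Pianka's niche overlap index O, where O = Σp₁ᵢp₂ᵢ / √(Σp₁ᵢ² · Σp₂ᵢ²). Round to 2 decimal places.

0.85

Convert percentages to proportions (divide by 100).
Σ p₁ᵢp₂ᵢ = 0.0391 + 0.0480 + 0.0180 + 0.0624 + 0.0243 = 0.1918
Σp_1ᵢ² = 0.23² + 0.32² + 0.12² + 0.24² + 0.09² = 0.0529 + 0.1024 + 0.0144 + 0.0576 + 0.0081 = 0.2354
Σp_2ᵢ² = 0.17² + 0.15² + 0.15² + 0.26² + 0.27² = 0.0289 + 0.0225 + 0.0225 + 0.0676 + 0.0729 = 0.2144
O = 0.1918 / √(0.2354 × 0.2144) = 0.1918 / 0.22465 = 0.8538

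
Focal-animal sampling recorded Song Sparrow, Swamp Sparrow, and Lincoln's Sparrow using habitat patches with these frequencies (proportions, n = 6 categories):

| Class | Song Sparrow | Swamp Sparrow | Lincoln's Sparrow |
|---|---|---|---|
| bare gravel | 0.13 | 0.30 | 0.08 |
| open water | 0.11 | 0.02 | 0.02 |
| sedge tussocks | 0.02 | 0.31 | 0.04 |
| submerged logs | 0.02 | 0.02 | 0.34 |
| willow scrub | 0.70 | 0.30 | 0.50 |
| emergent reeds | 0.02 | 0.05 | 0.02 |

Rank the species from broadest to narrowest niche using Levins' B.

Swamp Sparrow > Lincoln's Sparrow > Song Sparrow

Σp_Songᵢ² = 0.13² + 0.11² + 0.02² + 0.02² + 0.70² + 0.02² = 0.0169 + 0.0121 + 0.0004 + 0.0004 + 0.4900 + 0.0004 = 0.5202
B_Song = 1 / 0.5202 = 1.9223
Σp_Swamᵢ² = 0.30² + 0.02² + 0.31² + 0.02² + 0.30² + 0.05² = 0.0900 + 0.0004 + 0.0961 + 0.0004 + 0.0900 + 0.0025 = 0.2794
B_Swam = 1 / 0.2794 = 3.5791
Σp_Lincᵢ² = 0.08² + 0.02² + 0.04² + 0.34² + 0.50² + 0.02² = 0.0064 + 0.0004 + 0.0016 + 0.1156 + 0.2500 + 0.0004 = 0.3744
B_Linc = 1 / 0.3744 = 2.6709
Ranking by B (broadest → narrowest): Swamp Sparrow (3.58) > Lincoln's Sparrow (2.67) > Song Sparrow (1.92)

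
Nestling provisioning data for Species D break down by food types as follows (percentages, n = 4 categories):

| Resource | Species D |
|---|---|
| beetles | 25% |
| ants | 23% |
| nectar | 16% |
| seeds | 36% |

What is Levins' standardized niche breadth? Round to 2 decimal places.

0.90

Convert percentages to proportions (divide by 100).
Σpᵢ² = 0.25² + 0.23² + 0.16² + 0.36² = 0.0625 + 0.0529 + 0.0256 + 0.1296 = 0.2706
B = 1 / 0.2706 = 3.6955
Bₛ = (B − 1)/(n − 1) = (3.6955 − 1)/(4 − 1) = 2.6955/3 = 0.8985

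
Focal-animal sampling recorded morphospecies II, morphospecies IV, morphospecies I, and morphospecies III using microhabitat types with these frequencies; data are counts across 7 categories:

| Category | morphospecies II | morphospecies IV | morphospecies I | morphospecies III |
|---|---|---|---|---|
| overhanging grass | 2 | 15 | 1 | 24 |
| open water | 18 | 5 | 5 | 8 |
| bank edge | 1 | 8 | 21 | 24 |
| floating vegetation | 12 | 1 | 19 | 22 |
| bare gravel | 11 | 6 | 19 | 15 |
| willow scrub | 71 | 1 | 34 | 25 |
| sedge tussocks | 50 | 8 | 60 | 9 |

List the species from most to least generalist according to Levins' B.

Proportions for morphospecies II (n=165): 2/165=0.0121, 18/165=0.1091, 1/165=0.0061, 12/165=0.0727, 11/165=0.0667, 71/165=0.4303, 50/165=0.3030
Proportions for morphospecies IV (n=44): 15/44=0.3409, 5/44=0.1136, 8/44=0.1818, 1/44=0.0227, 6/44=0.1364, 1/44=0.0227, 8/44=0.1818
Proportions for morphospecies I (n=159): 1/159=0.0063, 5/159=0.0314, 21/159=0.1321, 19/159=0.1195, 19/159=0.1195, 34/159=0.2138, 60/159=0.3774
Proportions for morphospecies III (n=127): 24/127=0.1890, 8/127=0.0630, 24/127=0.1890, 22/127=0.1732, 15/127=0.1181, 25/127=0.1969, 9/127=0.0709
Σp_IIᵢ² = 0.0121² + 0.1091² + 0.0061² + 0.0727² + 0.0667² + 0.4303² + 0.3030² = 0.000146 + 0.011903 + 0.000037 + 0.005285 + 0.004449 + 0.185158 + 0.091809 = 0.298787
B_II = 1 / 0.298787 = 3.3469
Σp_IVᵢ² = 0.3409² + 0.1136² + 0.1818² + 0.0227² + 0.1364² + 0.0227² + 0.1818² = 0.116213 + 0.012905 + 0.033051 + 0.000515 + 0.018605 + 0.000515 + 0.033051 = 0.214855
B_IV = 1 / 0.214855 = 4.6543
Σp_Iᵢ² = 0.0063² + 0.0314² + 0.1321² + 0.1195² + 0.1195² + 0.2138² + 0.3774² = 0.000040 + 0.000986 + 0.017450 + 0.014280 + 0.014280 + 0.045710 + 0.142431 = 0.235177
B_I = 1 / 0.235177 = 4.2521
Σp_IIIᵢ² = 0.1890² + 0.0630² + 0.1890² + 0.1732² + 0.1181² + 0.1969² + 0.0709² = 0.035721 + 0.003969 + 0.035721 + 0.029998 + 0.013948 + 0.038770 + 0.005027 = 0.163154
B_III = 1 / 0.163154 = 6.1292
Ranking by B (broadest → narrowest): morphospecies III (6.13) > morphospecies IV (4.65) > morphospecies I (4.25) > morphospecies II (3.35)

morphospecies III > morphospecies IV > morphospecies I > morphospecies II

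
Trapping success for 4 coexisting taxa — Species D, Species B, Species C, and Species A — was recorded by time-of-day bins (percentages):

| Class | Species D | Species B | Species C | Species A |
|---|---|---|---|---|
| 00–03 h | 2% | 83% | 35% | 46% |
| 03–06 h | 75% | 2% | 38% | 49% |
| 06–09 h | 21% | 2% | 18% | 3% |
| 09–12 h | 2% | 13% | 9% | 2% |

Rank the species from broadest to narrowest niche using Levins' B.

Species C > Species A > Species D > Species B

Convert percentages to proportions (divide by 100).
Σp_Dᵢ² = 0.02² + 0.75² + 0.21² + 0.02² = 0.0004 + 0.5625 + 0.0441 + 0.0004 = 0.6074
B_D = 1 / 0.6074 = 1.6464
Σp_Bᵢ² = 0.83² + 0.02² + 0.02² + 0.13² = 0.6889 + 0.0004 + 0.0004 + 0.0169 = 0.7066
B_B = 1 / 0.7066 = 1.4152
Σp_Cᵢ² = 0.35² + 0.38² + 0.18² + 0.09² = 0.1225 + 0.1444 + 0.0324 + 0.0081 = 0.3074
B_C = 1 / 0.3074 = 3.2531
Σp_Aᵢ² = 0.46² + 0.49² + 0.03² + 0.02² = 0.2116 + 0.2401 + 0.0009 + 0.0004 = 0.4530
B_A = 1 / 0.4530 = 2.2075
Ranking by B (broadest → narrowest): Species C (3.25) > Species A (2.21) > Species D (1.65) > Species B (1.42)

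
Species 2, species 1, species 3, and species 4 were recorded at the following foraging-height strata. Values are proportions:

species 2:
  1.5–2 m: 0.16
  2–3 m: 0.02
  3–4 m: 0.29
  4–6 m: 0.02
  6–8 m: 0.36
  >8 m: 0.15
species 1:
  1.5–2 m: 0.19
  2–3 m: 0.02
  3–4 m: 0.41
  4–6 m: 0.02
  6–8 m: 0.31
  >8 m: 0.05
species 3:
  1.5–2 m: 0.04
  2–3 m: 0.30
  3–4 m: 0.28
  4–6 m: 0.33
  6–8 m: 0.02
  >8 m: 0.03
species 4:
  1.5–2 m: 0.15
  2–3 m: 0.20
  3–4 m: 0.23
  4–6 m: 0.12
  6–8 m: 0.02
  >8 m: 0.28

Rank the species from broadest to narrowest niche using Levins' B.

Σp_2ᵢ² = 0.16² + 0.02² + 0.29² + 0.02² + 0.36² + 0.15² = 0.0256 + 0.0004 + 0.0841 + 0.0004 + 0.1296 + 0.0225 = 0.2626
B_2 = 1 / 0.2626 = 3.8081
Σp_1ᵢ² = 0.19² + 0.02² + 0.41² + 0.02² + 0.31² + 0.05² = 0.0361 + 0.0004 + 0.1681 + 0.0004 + 0.0961 + 0.0025 = 0.3036
B_1 = 1 / 0.3036 = 3.2938
Σp_3ᵢ² = 0.04² + 0.30² + 0.28² + 0.33² + 0.02² + 0.03² = 0.0016 + 0.0900 + 0.0784 + 0.1089 + 0.0004 + 0.0009 = 0.2802
B_3 = 1 / 0.2802 = 3.5689
Σp_4ᵢ² = 0.15² + 0.20² + 0.23² + 0.12² + 0.02² + 0.28² = 0.0225 + 0.0400 + 0.0529 + 0.0144 + 0.0004 + 0.0784 = 0.2086
B_4 = 1 / 0.2086 = 4.7939
Ranking by B (broadest → narrowest): species 4 (4.79) > species 2 (3.81) > species 3 (3.57) > species 1 (3.29)

species 4 > species 2 > species 3 > species 1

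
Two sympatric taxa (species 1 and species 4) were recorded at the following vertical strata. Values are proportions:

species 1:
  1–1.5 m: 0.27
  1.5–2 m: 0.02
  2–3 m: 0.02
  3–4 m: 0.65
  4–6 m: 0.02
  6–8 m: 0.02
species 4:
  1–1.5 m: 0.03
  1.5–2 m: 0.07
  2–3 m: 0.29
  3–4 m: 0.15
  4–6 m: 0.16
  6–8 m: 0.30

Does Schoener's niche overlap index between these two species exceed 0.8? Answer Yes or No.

No

Σ|p₁ᵢ − p₂ᵢ| = 0.24 + 0.05 + 0.27 + 0.50 + 0.14 + 0.28 = 1.48
D = 1 − ½ × 1.48 = 1 − 0.740 = 0.2600
D = 0.2600 < 0.8 → No.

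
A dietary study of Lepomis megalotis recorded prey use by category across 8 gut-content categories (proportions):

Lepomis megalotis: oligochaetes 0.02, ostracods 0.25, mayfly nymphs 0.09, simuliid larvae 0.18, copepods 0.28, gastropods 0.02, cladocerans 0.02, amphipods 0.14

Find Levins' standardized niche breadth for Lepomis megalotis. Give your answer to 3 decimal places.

0.564

Σpᵢ² = 0.02² + 0.25² + 0.09² + 0.18² + 0.28² + 0.02² + 0.02² + 0.14² = 0.0004 + 0.0625 + 0.0081 + 0.0324 + 0.0784 + 0.0004 + 0.0004 + 0.0196 = 0.2022
B = 1 / 0.2022 = 4.94560
Bₛ = (B − 1)/(n − 1) = (4.94560 − 1)/(8 − 1) = 3.94560/7 = 0.56366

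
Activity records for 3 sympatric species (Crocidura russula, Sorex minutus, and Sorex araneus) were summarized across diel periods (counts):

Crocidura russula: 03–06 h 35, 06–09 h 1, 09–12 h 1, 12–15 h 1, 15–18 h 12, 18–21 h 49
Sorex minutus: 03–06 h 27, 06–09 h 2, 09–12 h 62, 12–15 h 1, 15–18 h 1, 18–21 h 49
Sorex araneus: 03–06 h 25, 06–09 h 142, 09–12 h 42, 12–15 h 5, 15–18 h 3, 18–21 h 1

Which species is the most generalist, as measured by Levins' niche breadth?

Proportions for Crocidura russula (n=99): 35/99=0.3535, 1/99=0.0101, 1/99=0.0101, 1/99=0.0101, 12/99=0.1212, 49/99=0.4949
Proportions for Sorex minutus (n=142): 27/142=0.1901, 2/142=0.0141, 62/142=0.4366, 1/142=0.0070, 1/142=0.0070, 49/142=0.3451
Proportions for Sorex araneus (n=218): 25/218=0.1147, 142/218=0.6514, 42/218=0.1927, 5/218=0.0229, 3/218=0.0138, 1/218=0.0046
Σp_russᵢ² = 0.3535² + 0.0101² + 0.0101² + 0.0101² + 0.1212² + 0.4949² = 0.124962 + 0.000102 + 0.000102 + 0.000102 + 0.014689 + 0.244926 = 0.384883
B_russ = 1 / 0.384883 = 2.5982
Σp_minuᵢ² = 0.1901² + 0.0141² + 0.4366² + 0.0070² + 0.0070² + 0.3451² = 0.036138 + 0.000199 + 0.190620 + 0.000049 + 0.000049 + 0.119094 = 0.346149
B_minu = 1 / 0.346149 = 2.8889
Σp_aranᵢ² = 0.1147² + 0.6514² + 0.1927² + 0.0229² + 0.0138² + 0.0046² = 0.013156 + 0.424322 + 0.037133 + 0.000524 + 0.000190 + 0.000021 = 0.475346
B_aran = 1 / 0.475346 = 2.1037
Highest B → broadest niche (most generalist): Sorex minutus (B = 2.89).

Sorex minutus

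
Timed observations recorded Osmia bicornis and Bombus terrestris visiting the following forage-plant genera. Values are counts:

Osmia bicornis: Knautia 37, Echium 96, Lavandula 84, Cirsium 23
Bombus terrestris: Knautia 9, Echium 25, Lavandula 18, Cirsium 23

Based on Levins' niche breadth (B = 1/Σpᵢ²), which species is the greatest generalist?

Proportions for Osmia bicornis (n=240): 37/240=0.1542, 96/240=0.4000, 84/240=0.3500, 23/240=0.0958
Proportions for Bombus terrestris (n=75): 9/75=0.1200, 25/75=0.3333, 18/75=0.2400, 23/75=0.3067
Σp_bicoᵢ² = 0.1542² + 0.4000² + 0.3500² + 0.0958² = 0.023778 + 0.160000 + 0.122500 + 0.009178 = 0.315456
B_bico = 1 / 0.315456 = 3.1700
Σp_terrᵢ² = 0.1200² + 0.3333² + 0.2400² + 0.3067² = 0.014400 + 0.111089 + 0.057600 + 0.094065 = 0.277154
B_terr = 1 / 0.277154 = 3.6081
Highest B → broadest niche (most generalist): Bombus terrestris (B = 3.61).

Bombus terrestris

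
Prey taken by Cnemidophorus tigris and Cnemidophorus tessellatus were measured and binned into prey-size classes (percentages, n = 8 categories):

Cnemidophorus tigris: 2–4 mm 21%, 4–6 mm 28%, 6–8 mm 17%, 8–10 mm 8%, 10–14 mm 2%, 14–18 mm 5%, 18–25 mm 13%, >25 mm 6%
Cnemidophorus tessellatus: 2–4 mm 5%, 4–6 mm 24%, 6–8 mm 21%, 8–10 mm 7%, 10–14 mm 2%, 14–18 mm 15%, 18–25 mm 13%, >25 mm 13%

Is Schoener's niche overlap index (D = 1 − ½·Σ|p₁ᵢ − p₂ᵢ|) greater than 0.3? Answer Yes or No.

Yes

Convert percentages to proportions (divide by 100).
Σ|p₁ᵢ − p₂ᵢ| = 0.16 + 0.04 + 0.04 + 0.01 + 0.00 + 0.10 + 0.00 + 0.07 = 0.42
D = 1 − ½ × 0.42 = 1 − 0.210 = 0.7900
D = 0.7900 > 0.3 → Yes.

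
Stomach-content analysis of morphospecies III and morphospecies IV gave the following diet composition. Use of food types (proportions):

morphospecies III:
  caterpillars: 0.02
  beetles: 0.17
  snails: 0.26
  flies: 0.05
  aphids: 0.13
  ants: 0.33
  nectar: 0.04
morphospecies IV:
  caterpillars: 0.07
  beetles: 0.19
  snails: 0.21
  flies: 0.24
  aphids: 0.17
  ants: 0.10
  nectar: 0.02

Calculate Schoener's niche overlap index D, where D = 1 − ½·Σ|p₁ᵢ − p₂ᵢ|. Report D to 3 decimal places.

0.700

Σ|p₁ᵢ − p₂ᵢ| = 0.05 + 0.02 + 0.05 + 0.19 + 0.04 + 0.23 + 0.02 = 0.60
D = 1 − ½ × 0.60 = 1 − 0.300 = 0.70000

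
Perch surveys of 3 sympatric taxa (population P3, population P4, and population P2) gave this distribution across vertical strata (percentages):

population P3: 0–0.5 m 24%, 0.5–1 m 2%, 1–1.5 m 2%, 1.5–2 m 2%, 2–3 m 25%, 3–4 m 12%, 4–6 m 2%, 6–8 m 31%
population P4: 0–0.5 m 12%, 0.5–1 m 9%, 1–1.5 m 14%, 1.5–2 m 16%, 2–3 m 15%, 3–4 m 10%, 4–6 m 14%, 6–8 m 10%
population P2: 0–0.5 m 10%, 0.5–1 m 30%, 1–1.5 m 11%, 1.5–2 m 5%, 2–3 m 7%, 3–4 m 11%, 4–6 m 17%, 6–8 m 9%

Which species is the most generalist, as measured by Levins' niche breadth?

population P4

Convert percentages to proportions (divide by 100).
Σp_P3ᵢ² = 0.24² + 0.02² + 0.02² + 0.02² + 0.25² + 0.12² + 0.02² + 0.31² = 0.0576 + 0.0004 + 0.0004 + 0.0004 + 0.0625 + 0.0144 + 0.0004 + 0.0961 = 0.2322
B_P3 = 1 / 0.2322 = 4.3066
Σp_P4ᵢ² = 0.12² + 0.09² + 0.14² + 0.16² + 0.15² + 0.10² + 0.14² + 0.10² = 0.0144 + 0.0081 + 0.0196 + 0.0256 + 0.0225 + 0.0100 + 0.0196 + 0.0100 = 0.1298
B_P4 = 1 / 0.1298 = 7.7042
Σp_P2ᵢ² = 0.10² + 0.30² + 0.11² + 0.05² + 0.07² + 0.11² + 0.17² + 0.09² = 0.0100 + 0.0900 + 0.0121 + 0.0025 + 0.0049 + 0.0121 + 0.0289 + 0.0081 = 0.1686
B_P2 = 1 / 0.1686 = 5.9312
Highest B → broadest niche (most generalist): population P4 (B = 7.70).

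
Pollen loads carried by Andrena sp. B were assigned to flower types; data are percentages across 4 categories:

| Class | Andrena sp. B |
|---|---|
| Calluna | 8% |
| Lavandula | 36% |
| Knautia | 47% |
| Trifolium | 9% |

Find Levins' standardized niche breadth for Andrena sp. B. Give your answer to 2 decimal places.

0.58

Convert percentages to proportions (divide by 100).
Σpᵢ² = 0.08² + 0.36² + 0.47² + 0.09² = 0.0064 + 0.1296 + 0.2209 + 0.0081 = 0.3650
B = 1 / 0.3650 = 2.7397
Bₛ = (B − 1)/(n − 1) = (2.7397 − 1)/(4 − 1) = 1.7397/3 = 0.5799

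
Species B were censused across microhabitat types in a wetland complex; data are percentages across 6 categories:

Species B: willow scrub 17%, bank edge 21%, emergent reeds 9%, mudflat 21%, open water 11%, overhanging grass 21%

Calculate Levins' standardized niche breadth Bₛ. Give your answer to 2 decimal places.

Convert percentages to proportions (divide by 100).
Σpᵢ² = 0.17² + 0.21² + 0.09² + 0.21² + 0.11² + 0.21² = 0.0289 + 0.0441 + 0.0081 + 0.0441 + 0.0121 + 0.0441 = 0.1814
B = 1 / 0.1814 = 5.5127
Bₛ = (B − 1)/(n − 1) = (5.5127 − 1)/(6 − 1) = 4.5127/5 = 0.9025

0.90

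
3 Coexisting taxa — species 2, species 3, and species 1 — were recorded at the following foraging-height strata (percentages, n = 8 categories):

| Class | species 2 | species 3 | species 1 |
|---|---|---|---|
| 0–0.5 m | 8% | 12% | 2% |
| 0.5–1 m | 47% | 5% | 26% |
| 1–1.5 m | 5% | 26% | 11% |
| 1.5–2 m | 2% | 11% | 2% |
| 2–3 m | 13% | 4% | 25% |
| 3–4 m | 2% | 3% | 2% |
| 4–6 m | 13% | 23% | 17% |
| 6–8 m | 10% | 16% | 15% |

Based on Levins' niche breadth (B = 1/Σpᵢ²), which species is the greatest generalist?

Convert percentages to proportions (divide by 100).
Σp_2ᵢ² = 0.08² + 0.47² + 0.05² + 0.02² + 0.13² + 0.02² + 0.13² + 0.10² = 0.0064 + 0.2209 + 0.0025 + 0.0004 + 0.0169 + 0.0004 + 0.0169 + 0.0100 = 0.2744
B_2 = 1 / 0.2744 = 3.6443
Σp_3ᵢ² = 0.12² + 0.05² + 0.26² + 0.11² + 0.04² + 0.03² + 0.23² + 0.16² = 0.0144 + 0.0025 + 0.0676 + 0.0121 + 0.0016 + 0.0009 + 0.0529 + 0.0256 = 0.1776
B_3 = 1 / 0.1776 = 5.6306
Σp_1ᵢ² = 0.02² + 0.26² + 0.11² + 0.02² + 0.25² + 0.02² + 0.17² + 0.15² = 0.0004 + 0.0676 + 0.0121 + 0.0004 + 0.0625 + 0.0004 + 0.0289 + 0.0225 = 0.1948
B_1 = 1 / 0.1948 = 5.1335
Highest B → broadest niche (most generalist): species 3 (B = 5.63).

species 3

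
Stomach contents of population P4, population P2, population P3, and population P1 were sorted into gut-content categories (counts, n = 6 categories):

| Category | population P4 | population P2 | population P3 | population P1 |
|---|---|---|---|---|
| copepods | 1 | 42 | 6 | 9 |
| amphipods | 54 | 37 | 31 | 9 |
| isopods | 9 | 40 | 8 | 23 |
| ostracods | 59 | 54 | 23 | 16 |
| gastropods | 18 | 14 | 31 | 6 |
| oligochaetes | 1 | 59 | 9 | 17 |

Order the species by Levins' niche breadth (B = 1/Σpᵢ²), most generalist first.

population P2 > population P1 > population P3 > population P4

Proportions for population P4 (n=142): 1/142=0.0070, 54/142=0.3803, 9/142=0.0634, 59/142=0.4155, 18/142=0.1268, 1/142=0.0070
Proportions for population P2 (n=246): 42/246=0.1707, 37/246=0.1504, 40/246=0.1626, 54/246=0.2195, 14/246=0.0569, 59/246=0.2398
Proportions for population P3 (n=108): 6/108=0.0556, 31/108=0.2870, 8/108=0.0741, 23/108=0.2130, 31/108=0.2870, 9/108=0.0833
Proportions for population P1 (n=80): 9/80=0.1125, 9/80=0.1125, 23/80=0.2875, 16/80=0.2000, 6/80=0.0750, 17/80=0.2125
Σp_P4ᵢ² = 0.0070² + 0.3803² + 0.0634² + 0.4155² + 0.1268² + 0.0070² = 0.000049 + 0.144628 + 0.004020 + 0.172640 + 0.016078 + 0.000049 = 0.337464
B_P4 = 1 / 0.337464 = 2.9633
Σp_P2ᵢ² = 0.1707² + 0.1504² + 0.1626² + 0.2195² + 0.0569² + 0.2398² = 0.029138 + 0.022620 + 0.026439 + 0.048180 + 0.003238 + 0.057504 = 0.187119
B_P2 = 1 / 0.187119 = 5.3442
Σp_P3ᵢ² = 0.0556² + 0.2870² + 0.0741² + 0.2130² + 0.2870² + 0.0833² = 0.003091 + 0.082369 + 0.005491 + 0.045369 + 0.082369 + 0.006939 = 0.225628
B_P3 = 1 / 0.225628 = 4.4321
Σp_P1ᵢ² = 0.1125² + 0.1125² + 0.2875² + 0.2000² + 0.0750² + 0.2125² = 0.012656 + 0.012656 + 0.082656 + 0.040000 + 0.005625 + 0.045156 = 0.198749
B_P1 = 1 / 0.198749 = 5.0315
Ranking by B (broadest → narrowest): population P2 (5.34) > population P1 (5.03) > population P3 (4.43) > population P4 (2.96)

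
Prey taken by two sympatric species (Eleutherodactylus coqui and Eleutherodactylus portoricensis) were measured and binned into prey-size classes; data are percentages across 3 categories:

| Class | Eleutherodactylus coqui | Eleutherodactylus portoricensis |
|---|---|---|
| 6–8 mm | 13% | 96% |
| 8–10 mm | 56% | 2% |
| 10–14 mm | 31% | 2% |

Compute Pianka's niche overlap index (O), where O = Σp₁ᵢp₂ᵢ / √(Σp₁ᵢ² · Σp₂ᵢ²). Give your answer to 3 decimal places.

Convert percentages to proportions (divide by 100).
Σ p₁ᵢp₂ᵢ = 0.1248 + 0.0112 + 0.0062 = 0.1422
Σp_1ᵢ² = 0.13² + 0.56² + 0.31² = 0.0169 + 0.3136 + 0.0961 = 0.4266
Σp_2ᵢ² = 0.96² + 0.02² + 0.02² = 0.9216 + 0.0004 + 0.0004 = 0.9224
O = 0.1422 / √(0.4266 × 0.9224) = 0.1422 / 0.627292 = 0.22669

0.227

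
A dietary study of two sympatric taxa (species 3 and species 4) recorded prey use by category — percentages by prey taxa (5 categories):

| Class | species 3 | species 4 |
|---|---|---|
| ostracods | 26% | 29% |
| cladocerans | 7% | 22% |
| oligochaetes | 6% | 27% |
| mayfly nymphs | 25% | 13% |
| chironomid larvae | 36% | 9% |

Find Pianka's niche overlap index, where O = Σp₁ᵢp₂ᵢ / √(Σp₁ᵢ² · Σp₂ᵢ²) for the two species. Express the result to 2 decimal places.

Convert percentages to proportions (divide by 100).
Σ p₁ᵢp₂ᵢ = 0.0754 + 0.0154 + 0.0162 + 0.0325 + 0.0324 = 0.1719
Σp_1ᵢ² = 0.26² + 0.07² + 0.06² + 0.25² + 0.36² = 0.0676 + 0.0049 + 0.0036 + 0.0625 + 0.1296 = 0.2682
Σp_2ᵢ² = 0.29² + 0.22² + 0.27² + 0.13² + 0.09² = 0.0841 + 0.0484 + 0.0729 + 0.0169 + 0.0081 = 0.2304
O = 0.1719 / √(0.2682 × 0.2304) = 0.1719 / 0.24858 = 0.6915

0.69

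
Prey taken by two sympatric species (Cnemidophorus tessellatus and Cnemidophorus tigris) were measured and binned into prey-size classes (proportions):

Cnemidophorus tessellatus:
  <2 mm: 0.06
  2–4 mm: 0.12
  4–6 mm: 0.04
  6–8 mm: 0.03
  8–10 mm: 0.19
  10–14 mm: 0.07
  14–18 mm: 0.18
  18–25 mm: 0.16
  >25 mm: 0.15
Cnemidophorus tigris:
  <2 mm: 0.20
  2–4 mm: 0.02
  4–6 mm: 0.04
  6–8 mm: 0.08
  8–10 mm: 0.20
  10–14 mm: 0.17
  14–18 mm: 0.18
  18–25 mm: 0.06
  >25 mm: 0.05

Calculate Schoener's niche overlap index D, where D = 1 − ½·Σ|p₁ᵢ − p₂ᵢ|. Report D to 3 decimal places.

Σ|p₁ᵢ − p₂ᵢ| = 0.14 + 0.10 + 0.00 + 0.05 + 0.01 + 0.10 + 0.00 + 0.10 + 0.10 = 0.60
D = 1 − ½ × 0.60 = 1 − 0.300 = 0.70000

0.700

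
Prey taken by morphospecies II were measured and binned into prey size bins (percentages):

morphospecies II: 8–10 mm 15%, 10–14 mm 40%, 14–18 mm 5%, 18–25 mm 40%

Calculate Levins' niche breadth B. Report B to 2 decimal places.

Convert percentages to proportions (divide by 100).
Σpᵢ² = 0.15² + 0.40² + 0.05² + 0.40² = 0.0225 + 0.1600 + 0.0025 + 0.1600 = 0.3450
B = 1 / 0.3450 = 2.8986

2.90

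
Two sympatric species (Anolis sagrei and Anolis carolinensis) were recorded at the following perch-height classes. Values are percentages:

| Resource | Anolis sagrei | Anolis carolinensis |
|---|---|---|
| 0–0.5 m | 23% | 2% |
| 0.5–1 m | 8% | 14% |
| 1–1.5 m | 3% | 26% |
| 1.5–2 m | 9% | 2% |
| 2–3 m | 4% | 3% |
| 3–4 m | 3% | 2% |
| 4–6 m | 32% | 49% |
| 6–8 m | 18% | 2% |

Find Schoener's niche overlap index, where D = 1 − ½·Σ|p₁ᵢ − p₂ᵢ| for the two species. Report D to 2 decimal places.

0.54

Convert percentages to proportions (divide by 100).
Σ|p₁ᵢ − p₂ᵢ| = 0.21 + 0.06 + 0.23 + 0.07 + 0.01 + 0.01 + 0.17 + 0.16 = 0.92
D = 1 − ½ × 0.92 = 1 − 0.460 = 0.5400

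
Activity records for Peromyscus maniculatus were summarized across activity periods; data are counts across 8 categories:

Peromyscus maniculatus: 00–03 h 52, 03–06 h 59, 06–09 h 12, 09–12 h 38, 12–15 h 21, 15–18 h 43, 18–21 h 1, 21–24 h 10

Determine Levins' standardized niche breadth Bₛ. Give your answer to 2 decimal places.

0.64

Proportions for Peromyscus maniculatus (n=236): 52/236=0.2203, 59/236=0.2500, 12/236=0.0508, 38/236=0.1610, 21/236=0.0890, 43/236=0.1822, 1/236=0.0042, 10/236=0.0424
Σpᵢ² = 0.2203² + 0.2500² + 0.0508² + 0.1610² + 0.0890² + 0.1822² + 0.0042² + 0.0424² = 0.048532 + 0.062500 + 0.002581 + 0.025921 + 0.007921 + 0.033197 + 0.000018 + 0.001798 = 0.182468
B = 1 / 0.182468 = 5.4804
Bₛ = (B − 1)/(n − 1) = (5.4804 − 1)/(8 − 1) = 4.4804/7 = 0.6401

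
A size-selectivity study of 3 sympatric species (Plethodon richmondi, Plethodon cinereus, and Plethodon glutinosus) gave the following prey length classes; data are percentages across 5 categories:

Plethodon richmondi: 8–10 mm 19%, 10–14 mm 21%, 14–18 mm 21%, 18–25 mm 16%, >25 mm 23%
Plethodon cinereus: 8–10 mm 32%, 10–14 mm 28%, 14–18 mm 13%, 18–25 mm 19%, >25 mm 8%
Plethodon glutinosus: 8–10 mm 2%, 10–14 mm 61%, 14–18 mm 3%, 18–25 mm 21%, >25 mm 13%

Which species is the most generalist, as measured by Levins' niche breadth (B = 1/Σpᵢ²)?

Plethodon richmondi

Convert percentages to proportions (divide by 100).
Σp_richᵢ² = 0.19² + 0.21² + 0.21² + 0.16² + 0.23² = 0.0361 + 0.0441 + 0.0441 + 0.0256 + 0.0529 = 0.2028
B_rich = 1 / 0.2028 = 4.9310
Σp_cineᵢ² = 0.32² + 0.28² + 0.13² + 0.19² + 0.08² = 0.1024 + 0.0784 + 0.0169 + 0.0361 + 0.0064 = 0.2402
B_cine = 1 / 0.2402 = 4.1632
Σp_glutᵢ² = 0.02² + 0.61² + 0.03² + 0.21² + 0.13² = 0.0004 + 0.3721 + 0.0009 + 0.0441 + 0.0169 = 0.4344
B_glut = 1 / 0.4344 = 2.3020
Highest B → broadest niche (most generalist): Plethodon richmondi (B = 4.93).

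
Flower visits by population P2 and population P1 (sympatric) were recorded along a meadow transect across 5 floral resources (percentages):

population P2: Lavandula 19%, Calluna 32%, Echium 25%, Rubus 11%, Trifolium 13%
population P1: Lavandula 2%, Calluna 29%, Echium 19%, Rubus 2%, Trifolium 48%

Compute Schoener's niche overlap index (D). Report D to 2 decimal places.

0.65

Convert percentages to proportions (divide by 100).
Σ|p₁ᵢ − p₂ᵢ| = 0.17 + 0.03 + 0.06 + 0.09 + 0.35 = 0.70
D = 1 − ½ × 0.70 = 1 − 0.350 = 0.6500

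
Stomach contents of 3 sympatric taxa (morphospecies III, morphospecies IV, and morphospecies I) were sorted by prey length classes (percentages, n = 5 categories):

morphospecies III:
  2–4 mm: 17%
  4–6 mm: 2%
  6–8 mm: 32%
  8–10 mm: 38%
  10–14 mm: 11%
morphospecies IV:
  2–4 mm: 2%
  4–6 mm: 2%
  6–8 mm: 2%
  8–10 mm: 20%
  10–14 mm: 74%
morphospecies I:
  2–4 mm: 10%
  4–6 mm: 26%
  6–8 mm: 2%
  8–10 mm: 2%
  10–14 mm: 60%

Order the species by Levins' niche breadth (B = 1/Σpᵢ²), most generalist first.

morphospecies III > morphospecies I > morphospecies IV

Convert percentages to proportions (divide by 100).
Σp_IIIᵢ² = 0.17² + 0.02² + 0.32² + 0.38² + 0.11² = 0.0289 + 0.0004 + 0.1024 + 0.1444 + 0.0121 = 0.2882
B_III = 1 / 0.2882 = 3.4698
Σp_IVᵢ² = 0.02² + 0.02² + 0.02² + 0.20² + 0.74² = 0.0004 + 0.0004 + 0.0004 + 0.0400 + 0.5476 = 0.5888
B_IV = 1 / 0.5888 = 1.6984
Σp_Iᵢ² = 0.10² + 0.26² + 0.02² + 0.02² + 0.60² = 0.0100 + 0.0676 + 0.0004 + 0.0004 + 0.3600 = 0.4384
B_I = 1 / 0.4384 = 2.2810
Ranking by B (broadest → narrowest): morphospecies III (3.47) > morphospecies I (2.28) > morphospecies IV (1.70)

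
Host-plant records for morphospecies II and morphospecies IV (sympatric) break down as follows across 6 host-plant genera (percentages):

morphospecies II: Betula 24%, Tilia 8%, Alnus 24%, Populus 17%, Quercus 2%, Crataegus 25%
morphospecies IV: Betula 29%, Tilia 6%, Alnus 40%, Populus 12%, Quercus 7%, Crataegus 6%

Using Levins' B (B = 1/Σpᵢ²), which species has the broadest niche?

Convert percentages to proportions (divide by 100).
Σp_IIᵢ² = 0.24² + 0.08² + 0.24² + 0.17² + 0.02² + 0.25² = 0.0576 + 0.0064 + 0.0576 + 0.0289 + 0.0004 + 0.0625 = 0.2134
B_II = 1 / 0.2134 = 4.6860
Σp_IVᵢ² = 0.29² + 0.06² + 0.40² + 0.12² + 0.07² + 0.06² = 0.0841 + 0.0036 + 0.1600 + 0.0144 + 0.0049 + 0.0036 = 0.2706
B_IV = 1 / 0.2706 = 3.6955
Highest B → broadest niche (most generalist): morphospecies II (B = 4.69).

morphospecies II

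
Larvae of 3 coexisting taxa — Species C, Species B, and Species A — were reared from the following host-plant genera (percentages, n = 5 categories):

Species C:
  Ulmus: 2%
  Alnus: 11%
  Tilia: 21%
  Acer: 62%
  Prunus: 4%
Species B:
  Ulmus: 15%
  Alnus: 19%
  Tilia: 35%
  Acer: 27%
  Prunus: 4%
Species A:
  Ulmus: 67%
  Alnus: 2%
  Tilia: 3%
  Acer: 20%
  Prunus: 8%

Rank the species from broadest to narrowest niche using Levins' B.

Convert percentages to proportions (divide by 100).
Σp_Cᵢ² = 0.02² + 0.11² + 0.21² + 0.62² + 0.04² = 0.0004 + 0.0121 + 0.0441 + 0.3844 + 0.0016 = 0.4426
B_C = 1 / 0.4426 = 2.2594
Σp_Bᵢ² = 0.15² + 0.19² + 0.35² + 0.27² + 0.04² = 0.0225 + 0.0361 + 0.1225 + 0.0729 + 0.0016 = 0.2556
B_B = 1 / 0.2556 = 3.9124
Σp_Aᵢ² = 0.67² + 0.02² + 0.03² + 0.20² + 0.08² = 0.4489 + 0.0004 + 0.0009 + 0.0400 + 0.0064 = 0.4966
B_A = 1 / 0.4966 = 2.0137
Ranking by B (broadest → narrowest): Species B (3.91) > Species C (2.26) > Species A (2.01)

Species B > Species C > Species A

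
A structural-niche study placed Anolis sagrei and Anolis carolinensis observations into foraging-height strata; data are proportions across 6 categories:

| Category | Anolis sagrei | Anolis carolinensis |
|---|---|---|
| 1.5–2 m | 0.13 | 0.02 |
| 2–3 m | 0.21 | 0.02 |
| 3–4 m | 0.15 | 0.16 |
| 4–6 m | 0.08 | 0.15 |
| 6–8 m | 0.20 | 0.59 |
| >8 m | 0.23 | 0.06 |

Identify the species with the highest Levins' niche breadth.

Σp_sagrᵢ² = 0.13² + 0.21² + 0.15² + 0.08² + 0.20² + 0.23² = 0.0169 + 0.0441 + 0.0225 + 0.0064 + 0.0400 + 0.0529 = 0.1828
B_sagr = 1 / 0.1828 = 5.4705
Σp_caroᵢ² = 0.02² + 0.02² + 0.16² + 0.15² + 0.59² + 0.06² = 0.0004 + 0.0004 + 0.0256 + 0.0225 + 0.3481 + 0.0036 = 0.4006
B_caro = 1 / 0.4006 = 2.4963
Highest B → broadest niche (most generalist): Anolis sagrei (B = 5.47).

Anolis sagrei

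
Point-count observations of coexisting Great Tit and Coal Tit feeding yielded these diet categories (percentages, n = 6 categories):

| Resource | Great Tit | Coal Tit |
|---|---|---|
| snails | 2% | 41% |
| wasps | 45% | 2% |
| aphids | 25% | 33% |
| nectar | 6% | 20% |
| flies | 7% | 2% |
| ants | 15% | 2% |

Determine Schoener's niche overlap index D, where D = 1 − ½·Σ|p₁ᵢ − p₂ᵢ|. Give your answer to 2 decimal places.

Convert percentages to proportions (divide by 100).
Σ|p₁ᵢ − p₂ᵢ| = 0.39 + 0.43 + 0.08 + 0.14 + 0.05 + 0.13 = 1.22
D = 1 − ½ × 1.22 = 1 − 0.610 = 0.3900

0.39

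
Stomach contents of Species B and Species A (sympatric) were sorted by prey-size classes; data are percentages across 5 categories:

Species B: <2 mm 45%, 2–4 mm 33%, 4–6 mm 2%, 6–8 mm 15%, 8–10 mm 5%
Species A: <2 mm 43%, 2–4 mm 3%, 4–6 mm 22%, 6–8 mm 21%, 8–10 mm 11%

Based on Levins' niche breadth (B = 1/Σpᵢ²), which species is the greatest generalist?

Convert percentages to proportions (divide by 100).
Σp_Bᵢ² = 0.45² + 0.33² + 0.02² + 0.15² + 0.05² = 0.2025 + 0.1089 + 0.0004 + 0.0225 + 0.0025 = 0.3368
B_B = 1 / 0.3368 = 2.9691
Σp_Aᵢ² = 0.43² + 0.03² + 0.22² + 0.21² + 0.11² = 0.1849 + 0.0009 + 0.0484 + 0.0441 + 0.0121 = 0.2904
B_A = 1 / 0.2904 = 3.4435
Highest B → broadest niche (most generalist): Species A (B = 3.44).

Species A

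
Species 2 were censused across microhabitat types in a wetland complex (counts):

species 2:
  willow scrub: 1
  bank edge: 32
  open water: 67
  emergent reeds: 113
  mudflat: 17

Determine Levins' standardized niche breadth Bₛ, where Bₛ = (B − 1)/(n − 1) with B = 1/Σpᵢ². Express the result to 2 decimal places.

0.46

Proportions for species 2 (n=230): 1/230=0.0043, 32/230=0.1391, 67/230=0.2913, 113/230=0.4913, 17/230=0.0739
Σpᵢ² = 0.0043² + 0.1391² + 0.2913² + 0.4913² + 0.0739² = 0.000018 + 0.019349 + 0.084856 + 0.241376 + 0.005461 = 0.351060
B = 1 / 0.351060 = 2.8485
Bₛ = (B − 1)/(n − 1) = (2.8485 − 1)/(5 − 1) = 1.8485/4 = 0.4621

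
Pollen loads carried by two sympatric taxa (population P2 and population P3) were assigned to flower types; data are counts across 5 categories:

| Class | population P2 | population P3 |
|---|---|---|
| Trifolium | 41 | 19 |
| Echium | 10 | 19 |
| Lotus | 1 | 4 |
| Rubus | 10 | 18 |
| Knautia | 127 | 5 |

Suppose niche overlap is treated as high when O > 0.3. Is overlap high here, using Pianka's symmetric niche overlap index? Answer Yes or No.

Yes

Proportions for population P2 (n=189): 41/189=0.2169, 10/189=0.0529, 1/189=0.0053, 10/189=0.0529, 127/189=0.6720
Proportions for population P3 (n=65): 19/65=0.2923, 19/65=0.2923, 4/65=0.0615, 18/65=0.2769, 5/65=0.0769
Σ p₁ᵢp₂ᵢ = 0.063400 + 0.015463 + 0.000326 + 0.014648 + 0.051677 = 0.145514
Σp_1ᵢ² = 0.2169² + 0.0529² + 0.0053² + 0.0529² + 0.6720² = 0.047046 + 0.002798 + 0.000028 + 0.002798 + 0.451584 = 0.504254
Σp_2ᵢ² = 0.2923² + 0.2923² + 0.0615² + 0.2769² + 0.0769² = 0.085439 + 0.085439 + 0.003782 + 0.076674 + 0.005914 = 0.257248
O = 0.145514 / √(0.504254 × 0.257248) = 0.145514 / 0.3601643 = 0.4040
O = 0.4040 > 0.3 → Yes.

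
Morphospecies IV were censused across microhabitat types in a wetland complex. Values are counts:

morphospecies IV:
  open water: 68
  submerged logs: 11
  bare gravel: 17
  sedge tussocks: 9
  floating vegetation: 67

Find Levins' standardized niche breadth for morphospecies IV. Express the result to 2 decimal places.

Proportions for morphospecies IV (n=172): 68/172=0.3953, 11/172=0.0640, 17/172=0.0988, 9/172=0.0523, 67/172=0.3895
Σpᵢ² = 0.3953² + 0.0640² + 0.0988² + 0.0523² + 0.3895² = 0.156262 + 0.004096 + 0.009761 + 0.002735 + 0.151710 = 0.324564
B = 1 / 0.324564 = 3.0811
Bₛ = (B − 1)/(n − 1) = (3.0811 − 1)/(5 − 1) = 2.0811/4 = 0.5203

0.52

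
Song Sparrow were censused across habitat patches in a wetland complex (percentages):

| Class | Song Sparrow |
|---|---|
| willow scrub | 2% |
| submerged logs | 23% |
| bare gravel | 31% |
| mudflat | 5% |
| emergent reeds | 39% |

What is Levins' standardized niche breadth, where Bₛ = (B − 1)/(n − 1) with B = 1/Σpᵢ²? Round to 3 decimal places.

Convert percentages to proportions (divide by 100).
Σpᵢ² = 0.02² + 0.23² + 0.31² + 0.05² + 0.39² = 0.0004 + 0.0529 + 0.0961 + 0.0025 + 0.1521 = 0.3040
B = 1 / 0.3040 = 3.28947
Bₛ = (B − 1)/(n − 1) = (3.28947 − 1)/(5 − 1) = 2.28947/4 = 0.57237

0.572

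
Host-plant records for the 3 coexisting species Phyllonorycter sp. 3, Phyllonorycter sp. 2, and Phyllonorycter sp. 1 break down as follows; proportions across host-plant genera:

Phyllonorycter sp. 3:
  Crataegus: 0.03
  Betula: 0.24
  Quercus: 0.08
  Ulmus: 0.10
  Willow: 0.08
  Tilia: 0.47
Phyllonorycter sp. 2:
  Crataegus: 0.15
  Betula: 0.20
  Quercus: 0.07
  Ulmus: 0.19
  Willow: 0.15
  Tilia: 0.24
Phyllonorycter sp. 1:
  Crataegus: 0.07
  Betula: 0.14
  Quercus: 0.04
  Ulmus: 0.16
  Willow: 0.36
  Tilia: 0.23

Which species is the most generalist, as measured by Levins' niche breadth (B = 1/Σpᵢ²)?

Phyllonorycter sp. 2

Σp_3ᵢ² = 0.03² + 0.24² + 0.08² + 0.10² + 0.08² + 0.47² = 0.0009 + 0.0576 + 0.0064 + 0.0100 + 0.0064 + 0.2209 = 0.3022
B_3 = 1 / 0.3022 = 3.3091
Σp_2ᵢ² = 0.15² + 0.20² + 0.07² + 0.19² + 0.15² + 0.24² = 0.0225 + 0.0400 + 0.0049 + 0.0361 + 0.0225 + 0.0576 = 0.1836
B_2 = 1 / 0.1836 = 5.4466
Σp_1ᵢ² = 0.07² + 0.14² + 0.04² + 0.16² + 0.36² + 0.23² = 0.0049 + 0.0196 + 0.0016 + 0.0256 + 0.1296 + 0.0529 = 0.2342
B_1 = 1 / 0.2342 = 4.2699
Highest B → broadest niche (most generalist): Phyllonorycter sp. 2 (B = 5.45).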